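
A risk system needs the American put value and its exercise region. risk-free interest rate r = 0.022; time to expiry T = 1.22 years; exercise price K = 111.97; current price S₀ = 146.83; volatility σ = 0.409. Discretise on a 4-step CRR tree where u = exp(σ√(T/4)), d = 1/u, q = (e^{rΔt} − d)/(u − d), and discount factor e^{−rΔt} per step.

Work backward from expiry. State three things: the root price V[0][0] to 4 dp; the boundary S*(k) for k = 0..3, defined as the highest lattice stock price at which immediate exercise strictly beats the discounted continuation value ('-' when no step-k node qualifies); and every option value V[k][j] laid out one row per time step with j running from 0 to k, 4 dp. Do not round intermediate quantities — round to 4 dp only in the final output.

price = 9.7548
boundary = - - - 74.5629
tree:
9.7548
15.6984 2.8799
24.6535 5.3546 0.0000
37.4071 9.9559 0.0000 0.0000
52.4826 18.5112 0.0000 0.0000 0.0000

Δt=0.30500  u=1.25342  d=0.79782  q=0.45855  discount=0.99331
step 4 (expiry): payoffs max(K−S,0) = 52.4826 18.5112 0.0000 0.0000 0.0000
step 3: (k=3,j=0): S=74.5629, (K−S)⁺=37.4071, hold=36.6583 ⇒ V=37.4071 exercise | (k=3,j=1): S=117.1433, (K−S)⁺=0.0000, hold=9.9559 ⇒ V=9.9559 continue | (k=3,j=2): S=184.0400, (K−S)⁺=0.0000, hold=0.0000 ⇒ V=0.0000 continue | (k=3,j=3): S=289.1392, (K−S)⁺=0.0000, hold=0.0000 ⇒ V=0.0000 continue  boundary S*=74.5629
step 2: (k=2,j=0): S=93.4588, (K−S)⁺=18.5112, hold=24.6535 ⇒ V=24.6535 continue | (k=2,j=1): S=146.8300, (K−S)⁺=0.0000, hold=5.3546 ⇒ V=5.3546 continue | (k=2,j=2): S=230.6798, (K−S)⁺=0.0000, hold=0.0000 ⇒ V=0.0000 continue  boundary S*=-
step 1: (k=1,j=0): S=117.1433, (K−S)⁺=0.0000, hold=15.6984 ⇒ V=15.6984 continue | (k=1,j=1): S=184.0400, (K−S)⁺=0.0000, hold=2.8799 ⇒ V=2.8799 continue  boundary S*=-
step 0: (k=0,j=0): S=146.8300, (K−S)⁺=0.0000, hold=9.7548 ⇒ V=9.7548 continue  boundary S*=-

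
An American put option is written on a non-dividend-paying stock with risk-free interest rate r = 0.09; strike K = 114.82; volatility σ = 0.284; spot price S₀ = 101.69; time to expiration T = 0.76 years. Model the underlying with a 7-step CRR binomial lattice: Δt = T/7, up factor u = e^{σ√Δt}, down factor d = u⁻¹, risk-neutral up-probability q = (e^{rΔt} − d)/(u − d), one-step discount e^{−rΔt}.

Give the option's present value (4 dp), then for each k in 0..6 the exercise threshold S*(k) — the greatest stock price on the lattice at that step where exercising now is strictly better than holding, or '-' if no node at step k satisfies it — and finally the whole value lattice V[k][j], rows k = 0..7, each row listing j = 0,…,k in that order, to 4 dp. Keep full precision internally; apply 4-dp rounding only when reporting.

Δt=0.10857  u=1.09810  d=0.91067  q=0.52901  discount=0.99028
step 7 (expiry): payoffs max(K−S,0) = 62.0006 51.1294 38.0209 22.2143 3.1545 0.0000 0.0000 0.0000
step 6: (k=6,j=0): S=58.0009, (K−S)⁺=56.8191, hold=55.7026 ⇒ V=56.8191 exercise | (k=6,j=1): S=69.9384, (K−S)⁺=44.8816, hold=43.7651 ⇒ V=44.8816 exercise | (k=6,j=2): S=84.3329, (K−S)⁺=30.4871, hold=29.3706 ⇒ V=30.4871 exercise | (k=6,j=3): S=101.6900, (K−S)⁺=13.1300, hold=12.0135 ⇒ V=13.1300 exercise | (k=6,j=4): S=122.6195, (K−S)⁺=0.0000, hold=1.4713 ⇒ V=1.4713 continue | (k=6,j=5): S=147.8566, (K−S)⁺=0.0000, hold=0.0000 ⇒ V=0.0000 continue | (k=6,j=6): S=178.2880, (K−S)⁺=0.0000, hold=0.0000 ⇒ V=0.0000 continue  boundary S*=101.6900
step 5: (k=5,j=0): S=63.6906, (K−S)⁺=51.1294, hold=50.0129 ⇒ V=51.1294 exercise | (k=5,j=1): S=76.7991, (K−S)⁺=38.0209, hold=36.9044 ⇒ V=38.0209 exercise | (k=5,j=2): S=92.6057, (K−S)⁺=22.2143, hold=21.0978 ⇒ V=22.2143 exercise | (k=5,j=3): S=111.6655, (K−S)⁺=3.1545, hold=6.8947 ⇒ V=6.8947 continue | (k=5,j=4): S=134.6481, (K−S)⁺=0.0000, hold=0.6862 ⇒ V=0.6862 continue | (k=5,j=5): S=162.3609, (K−S)⁺=0.0000, hold=0.0000 ⇒ V=0.0000 continue  boundary S*=92.6057
step 4: (k=4,j=0): S=69.9384, (K−S)⁺=44.8816, hold=43.7651 ⇒ V=44.8816 exercise | (k=4,j=1): S=84.3329, (K−S)⁺=30.4871, hold=29.3706 ⇒ V=30.4871 exercise | (k=4,j=2): S=101.6900, (K−S)⁺=13.1300, hold=13.9729 ⇒ V=13.9729 continue | (k=4,j=3): S=122.6195, (K−S)⁺=0.0000, hold=3.5752 ⇒ V=3.5752 continue | (k=4,j=4): S=147.8566, (K−S)⁺=0.0000, hold=0.3201 ⇒ V=0.3201 continue  boundary S*=84.3329
step 3: (k=3,j=0): S=76.7991, (K−S)⁺=38.0209, hold=36.9044 ⇒ V=38.0209 exercise | (k=3,j=1): S=92.6057, (K−S)⁺=22.2143, hold=21.5394 ⇒ V=22.2143 exercise | (k=3,j=2): S=111.6655, (K−S)⁺=3.1545, hold=8.3900 ⇒ V=8.3900 continue | (k=3,j=3): S=134.6481, (K−S)⁺=0.0000, hold=1.8352 ⇒ V=1.8352 continue  boundary S*=92.6057
step 2: (k=2,j=0): S=84.3329, (K−S)⁺=30.4871, hold=29.3706 ⇒ V=30.4871 exercise | (k=2,j=1): S=101.6900, (K−S)⁺=13.1300, hold=14.7562 ⇒ V=14.7562 continue | (k=2,j=2): S=122.6195, (K−S)⁺=0.0000, hold=4.8746 ⇒ V=4.8746 continue  boundary S*=84.3329
step 1: (k=1,j=0): S=92.6057, (K−S)⁺=22.2143, hold=21.9497 ⇒ V=22.2143 exercise | (k=1,j=1): S=111.6655, (K−S)⁺=3.1545, hold=9.4361 ⇒ V=9.4361 continue  boundary S*=92.6057
step 0: (k=0,j=0): S=101.6900, (K−S)⁺=13.1300, hold=15.3042 ⇒ V=15.3042 continue  boundary S*=-

price = 15.3042
boundary = - 92.6057 84.3329 92.6057 84.3329 92.6057 101.6900
tree:
15.3042
22.2143 9.4361
30.4871 14.7562 4.8746
38.0209 22.2143 8.3900 1.8352
44.8816 30.4871 13.9729 3.5752 0.3201
51.1294 38.0209 22.2143 6.8947 0.6862 0.0000
56.8191 44.8816 30.4871 13.1300 1.4713 0.0000 0.0000
62.0006 51.1294 38.0209 22.2143 3.1545 0.0000 0.0000 0.0000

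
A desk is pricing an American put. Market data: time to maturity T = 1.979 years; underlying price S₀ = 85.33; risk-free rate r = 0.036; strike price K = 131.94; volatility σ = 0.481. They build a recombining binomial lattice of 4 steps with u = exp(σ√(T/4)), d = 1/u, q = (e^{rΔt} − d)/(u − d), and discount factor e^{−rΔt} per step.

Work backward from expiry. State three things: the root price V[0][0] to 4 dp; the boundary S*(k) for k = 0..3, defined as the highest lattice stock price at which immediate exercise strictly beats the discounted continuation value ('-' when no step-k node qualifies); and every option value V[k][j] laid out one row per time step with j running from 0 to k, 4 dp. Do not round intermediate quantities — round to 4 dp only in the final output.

Δt=0.49475  u=1.40260  d=0.71296  q=0.44227  discount=0.98235
step 4 (expiry): payoffs max(K−S,0) = 109.8922 88.5656 46.6100 0.0000 0.0000
step 3: (k=3,j=0): S=30.9243, (K−S)⁺=101.0157, hold=98.6865 ⇒ V=101.0157 exercise | (k=3,j=1): S=60.8370, (K−S)⁺=71.1030, hold=68.7738 ⇒ V=71.1030 exercise | (k=3,j=2): S=119.6839, (K−S)⁺=12.2561, hold=25.5367 ⇒ V=25.5367 continue | (k=3,j=3): S=235.4527, (K−S)⁺=0.0000, hold=0.0000 ⇒ V=0.0000 continue  boundary S*=60.8370
step 2: (k=2,j=0): S=43.3744, (K−S)⁺=88.5656, hold=86.2364 ⇒ V=88.5656 exercise | (k=2,j=1): S=85.3300, (K−S)⁺=46.6100, hold=50.0508 ⇒ V=50.0508 continue | (k=2,j=2): S=167.8687, (K−S)⁺=0.0000, hold=13.9911 ⇒ V=13.9911 continue  boundary S*=43.3744
step 1: (k=1,j=0): S=60.8370, (K−S)⁺=71.1030, hold=70.2687 ⇒ V=71.1030 exercise | (k=1,j=1): S=119.6839, (K−S)⁺=12.2561, hold=33.5005 ⇒ V=33.5005 continue  boundary S*=60.8370
step 0: (k=0,j=0): S=85.3300, (K−S)⁺=46.6100, hold=53.5108 ⇒ V=53.5108 continue  boundary S*=-

price = 53.5108
boundary = - 60.8370 43.3744 60.8370
tree:
53.5108
71.1030 33.5005
88.5656 50.0508 13.9911
101.0157 71.1030 25.5367 0.0000
109.8922 88.5656 46.6100 0.0000 0.0000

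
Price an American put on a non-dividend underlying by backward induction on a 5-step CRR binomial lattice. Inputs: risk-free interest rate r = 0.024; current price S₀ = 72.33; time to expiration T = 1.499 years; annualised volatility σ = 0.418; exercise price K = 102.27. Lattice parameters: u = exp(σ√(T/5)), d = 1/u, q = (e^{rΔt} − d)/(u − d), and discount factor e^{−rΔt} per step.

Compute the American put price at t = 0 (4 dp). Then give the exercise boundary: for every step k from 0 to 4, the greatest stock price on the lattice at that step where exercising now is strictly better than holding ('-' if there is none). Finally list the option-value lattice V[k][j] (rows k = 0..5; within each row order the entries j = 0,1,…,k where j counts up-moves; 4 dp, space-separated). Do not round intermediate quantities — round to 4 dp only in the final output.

params: Δt=0.29980 u=1.25718 d=0.79543 q=0.45867 e^(-rΔt)=0.99283
t_5 payoffs: 79.2381 65.8680 44.7365 11.3381 0.0000 0.0000
t_4: node(4,0) S=28.9553 payoff=73.3147 vs cont=72.5815 → 73.3147 [stop]  node(4,1) S=45.7639 payoff=56.5061 vs cont=55.7729 → 56.5061 [stop]  node(4,2) S=72.3300 payoff=29.9400 vs cont=29.2068 → 29.9400 [stop]  node(4,3) S=114.3178 payoff=0.0000 vs cont=6.0937 → 6.0937 [wait]  node(4,4) S=180.6797 payoff=0.0000 vs cont=0.0000 → 0.0000 [wait]  ⇒ S*(4)=72.3300
t_3: node(3,0) S=36.4020 payoff=65.8680 vs cont=65.1348 → 65.8680 [stop]  node(3,1) S=57.5335 payoff=44.7365 vs cont=44.0033 → 44.7365 [stop]  node(3,2) S=90.9319 payoff=11.3381 vs cont=18.8662 → 18.8662 [wait]  node(3,3) S=143.7181 payoff=0.0000 vs cont=3.2750 → 3.2750 [wait]  ⇒ S*(3)=57.5335
t_2: node(2,0) S=45.7639 payoff=56.5061 vs cont=55.7729 → 56.5061 [stop]  node(2,1) S=72.3300 payoff=29.9400 vs cont=32.6349 → 32.6349 [wait]  node(2,2) S=114.3178 payoff=0.0000 vs cont=11.6310 → 11.6310 [wait]  ⇒ S*(2)=45.7639
t_1: node(1,0) S=57.5335 payoff=44.7365 vs cont=45.2305 → 45.2305 [wait]  node(1,1) S=90.9319 payoff=11.3381 vs cont=22.8362 → 22.8362 [wait]  ⇒ S*(1)=-
t_0: node(0,0) S=72.3300 payoff=29.9400 vs cont=34.7083 → 34.7083 [wait]  ⇒ S*(0)=-

price = 34.7083
boundary = - - 45.7639 57.5335 72.3300
tree:
34.7083
45.2305 22.8362
56.5061 32.6349 11.6310
65.8680 44.7365 18.8662 3.2750
73.3147 56.5061 29.9400 6.0937 0.0000
79.2381 65.8680 44.7365 11.3381 0.0000 0.0000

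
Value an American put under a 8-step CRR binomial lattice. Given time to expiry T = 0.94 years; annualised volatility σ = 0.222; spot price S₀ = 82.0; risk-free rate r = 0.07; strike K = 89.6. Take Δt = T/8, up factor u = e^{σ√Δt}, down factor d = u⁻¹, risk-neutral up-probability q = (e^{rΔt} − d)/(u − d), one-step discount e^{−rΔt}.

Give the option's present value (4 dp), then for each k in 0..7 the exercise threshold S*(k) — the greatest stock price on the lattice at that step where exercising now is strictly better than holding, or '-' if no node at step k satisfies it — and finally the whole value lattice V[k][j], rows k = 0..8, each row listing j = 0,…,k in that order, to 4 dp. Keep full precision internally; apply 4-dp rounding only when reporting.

Δt=0.11750, u=1.07907, d=0.92673, q=0.53520, disc=e^(-rΔt)=0.99181
k=8 terminal: V=max(K-S,0) → 44.9909 37.6577 29.1191 19.1767 7.6000 0.0000 0.0000 0.0000 0.0000
k=7: j=0 S=48.1362 intr=41.4638 cont=40.7298 V=41.4638[EX]; j=1 S=56.0492 intr=33.5508 cont=32.8168 V=33.5508[EX]; j=2 S=65.2630 intr=24.3370 cont=23.6030 V=24.3370[EX]; j=3 S=75.9915 intr=13.6085 cont=12.8746 V=13.6085[EX]; j=4 S=88.4836 intr=1.1164 cont=3.5036 V=3.5036[hold]; j=5 S=103.0292 intr=0.0000 cont=0.0000 V=0.0000[hold]; j=6 S=119.9660 intr=0.0000 cont=0.0000 V=0.0000[hold]; j=7 S=139.6869 intr=0.0000 cont=0.0000 V=0.0000[hold]  S*(7)=75.9915
k=6: j=0 S=51.9423 intr=37.6577 cont=36.9238 V=37.6577[EX]; j=1 S=60.4809 intr=29.1191 cont=28.3851 V=29.1191[EX]; j=2 S=70.4233 intr=19.1767 cont=18.4428 V=19.1767[EX]; j=3 S=82.0000 intr=7.6000 cont=8.1332 V=8.1332[hold]; j=4 S=95.4798 intr=0.0000 cont=1.6151 V=1.6151[hold]; j=5 S=111.1755 intr=0.0000 cont=0.0000 V=0.0000[hold]; j=6 S=129.4514 intr=0.0000 cont=0.0000 V=0.0000[hold]  S*(6)=70.4233
k=5: j=0 S=56.0492 intr=33.5508 cont=32.8168 V=33.5508[EX]; j=1 S=65.2630 intr=24.3370 cont=23.6030 V=24.3370[EX]; j=2 S=75.9915 intr=13.6085 cont=13.1576 V=13.6085[EX]; j=3 S=88.4836 intr=1.1164 cont=4.6067 V=4.6067[hold]; j=4 S=103.0292 intr=0.0000 cont=0.7446 V=0.7446[hold]; j=5 S=119.9660 intr=0.0000 cont=0.0000 V=0.0000[hold]  S*(5)=75.9915
k=4: j=0 S=60.4809 intr=29.1191 cont=28.3851 V=29.1191[EX]; j=1 S=70.4233 intr=19.1767 cont=18.4428 V=19.1767[EX]; j=2 S=82.0000 intr=7.6000 cont=8.7187 V=8.7187[hold]; j=3 S=95.4798 intr=0.0000 cont=2.5189 V=2.5189[hold]; j=4 S=111.1755 intr=0.0000 cont=0.3432 V=0.3432[hold]  S*(4)=70.4233
k=3: j=0 S=65.2630 intr=24.3370 cont=23.6030 V=24.3370[EX]; j=1 S=75.9915 intr=13.6085 cont=13.4684 V=13.6085[EX]; j=2 S=88.4836 intr=1.1164 cont=5.3564 V=5.3564[hold]; j=3 S=103.0292 intr=0.0000 cont=1.3434 V=1.3434[hold]  S*(3)=75.9915
k=2: j=0 S=70.4233 intr=19.1767 cont=18.4428 V=19.1767[EX]; j=1 S=82.0000 intr=7.6000 cont=9.1167 V=9.1167[hold]; j=2 S=95.4798 intr=0.0000 cont=3.1823 V=3.1823[hold]  S*(2)=70.4233
k=1: j=0 S=75.9915 intr=13.6085 cont=13.6796 V=13.6796[hold]; j=1 S=88.4836 intr=1.1164 cont=5.8920 V=5.8920[hold]  S*(1)=-
k=0: j=0 S=82.0000 intr=7.6000 cont=9.4338 V=9.4338[hold]  S*(0)=-

price = 9.4338
boundary = - - 70.4233 75.9915 70.4233 75.9915 70.4233 75.9915
tree:
9.4338
13.6796 5.8920
19.1767 9.1167 3.1823
24.3370 13.6085 5.3564 1.3434
29.1191 19.1767 8.7187 2.5189 0.3432
33.5508 24.3370 13.6085 4.6067 0.7446 0.0000
37.6577 29.1191 19.1767 8.1332 1.6151 0.0000 0.0000
41.4638 33.5508 24.3370 13.6085 3.5036 0.0000 0.0000 0.0000
44.9909 37.6577 29.1191 19.1767 7.6000 0.0000 0.0000 0.0000 0.0000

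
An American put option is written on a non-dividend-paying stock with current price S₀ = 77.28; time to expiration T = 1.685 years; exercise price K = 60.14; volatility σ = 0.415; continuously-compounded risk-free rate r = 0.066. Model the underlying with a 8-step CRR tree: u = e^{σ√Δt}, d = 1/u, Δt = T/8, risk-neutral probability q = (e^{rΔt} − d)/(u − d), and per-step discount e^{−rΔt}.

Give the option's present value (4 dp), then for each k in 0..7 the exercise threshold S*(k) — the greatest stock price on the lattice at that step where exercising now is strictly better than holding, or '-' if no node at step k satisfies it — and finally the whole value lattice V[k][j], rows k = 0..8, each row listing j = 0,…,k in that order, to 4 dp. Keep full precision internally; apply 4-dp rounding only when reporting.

price = 5.7143
boundary = - - - - 36.0749 29.8187 36.0749 43.6436
tree:
5.7143
8.5588 2.9060
12.4832 4.7038 1.1109
17.6491 7.4433 1.9764 0.2384
24.0651 11.4511 3.4693 0.4732 0.0000
30.3213 16.9956 5.9862 0.9391 0.0000 0.0000
35.4925 24.0651 10.0962 1.8636 0.0000 0.0000 0.0000
39.7669 30.3213 16.4964 3.6984 0.0000 0.0000 0.0000 0.0000
43.3000 35.4925 24.0651 7.3398 0.0000 0.0000 0.0000 0.0000 0.0000

Δt=0.21063, u=1.20981, d=0.82658, q=0.48906, disc=e^(-rΔt)=0.98619
k=8 terminal: V=max(K-S,0) → 43.3000 35.4925 24.0651 7.3398 0.0000 0.0000 0.0000 0.0000 0.0000
k=7: j=0 S=20.3731 intr=39.7669 cont=38.9366 V=39.7669[EX]; j=1 S=29.8187 intr=30.3213 cont=29.4910 V=30.3213[EX]; j=2 S=43.6436 intr=16.4964 cont=15.6662 V=16.4964[EX]; j=3 S=63.8780 intr=0.0000 cont=3.6984 V=3.6984[hold]; j=4 S=93.4938 intr=0.0000 cont=0.0000 V=0.0000[hold]; j=5 S=136.8403 intr=0.0000 cont=0.0000 V=0.0000[hold]; j=6 S=200.2834 intr=0.0000 cont=0.0000 V=0.0000[hold]; j=7 S=293.1408 intr=0.0000 cont=0.0000 V=0.0000[hold]  S*(7)=43.6436
k=6: j=0 S=24.6475 intr=35.4925 cont=34.6622 V=35.4925[EX]; j=1 S=36.0749 intr=24.0651 cont=23.2349 V=24.0651[EX]; j=2 S=52.8002 intr=7.3398 cont=10.0962 V=10.0962[hold]; j=3 S=77.2800 intr=0.0000 cont=1.8636 V=1.8636[hold]; j=4 S=113.1093 intr=0.0000 cont=0.0000 V=0.0000[hold]; j=5 S=165.5501 intr=0.0000 cont=0.0000 V=0.0000[hold]; j=6 S=242.3040 intr=0.0000 cont=0.0000 V=0.0000[hold]  S*(6)=36.0749
k=5: j=0 S=29.8187 intr=30.3213 cont=29.4910 V=30.3213[EX]; j=1 S=43.6436 intr=16.4964 cont=16.9956 V=16.9956[hold]; j=2 S=63.8780 intr=0.0000 cont=5.9862 V=5.9862[hold]; j=3 S=93.4938 intr=0.0000 cont=0.9391 V=0.9391[hold]; j=4 S=136.8403 intr=0.0000 cont=0.0000 V=0.0000[hold]; j=5 S=200.2834 intr=0.0000 cont=0.0000 V=0.0000[hold]  S*(5)=29.8187
k=4: j=0 S=36.0749 intr=24.0651 cont=23.4757 V=24.0651[EX]; j=1 S=52.8002 intr=7.3398 cont=11.4511 V=11.4511[hold]; j=2 S=77.2800 intr=0.0000 cont=3.4693 V=3.4693[hold]; j=3 S=113.1093 intr=0.0000 cont=0.4732 V=0.4732[hold]; j=4 S=165.5501 intr=0.0000 cont=0.0000 V=0.0000[hold]  S*(4)=36.0749
k=3: j=0 S=43.6436 intr=16.4964 cont=17.6491 V=17.6491[hold]; j=1 S=63.8780 intr=0.0000 cont=7.4433 V=7.4433[hold]; j=2 S=93.4938 intr=0.0000 cont=1.9764 V=1.9764[hold]; j=3 S=136.8403 intr=0.0000 cont=0.2384 V=0.2384[hold]  S*(3)=-
k=2: j=0 S=52.8002 intr=7.3398 cont=12.4832 V=12.4832[hold]; j=1 S=77.2800 intr=0.0000 cont=4.7038 V=4.7038[hold]; j=2 S=113.1093 intr=0.0000 cont=1.1109 V=1.1109[hold]  S*(2)=-
k=1: j=0 S=63.8780 intr=0.0000 cont=8.5588 V=8.5588[hold]; j=1 S=93.4938 intr=0.0000 cont=2.9060 V=2.9060[hold]  S*(1)=-
k=0: j=0 S=77.2800 intr=0.0000 cont=5.7143 V=5.7143[hold]  S*(0)=-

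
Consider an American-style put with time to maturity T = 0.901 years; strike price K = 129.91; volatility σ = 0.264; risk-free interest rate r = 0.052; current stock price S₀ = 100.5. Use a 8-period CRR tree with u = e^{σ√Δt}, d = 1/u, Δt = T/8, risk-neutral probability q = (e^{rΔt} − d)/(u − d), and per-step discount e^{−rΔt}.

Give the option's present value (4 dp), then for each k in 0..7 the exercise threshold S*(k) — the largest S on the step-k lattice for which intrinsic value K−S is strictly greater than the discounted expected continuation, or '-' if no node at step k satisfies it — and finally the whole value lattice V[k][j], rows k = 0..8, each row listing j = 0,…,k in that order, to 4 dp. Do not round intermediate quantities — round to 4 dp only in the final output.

price = 29.5007
boundary = - 91.9790 100.5000 91.9790 100.5000 91.9790 100.5000 109.8104
tree:
29.5007
37.9310 21.7714
45.7295 29.4100 14.7111
52.8669 37.9310 21.2043 8.6658
59.3991 45.7295 29.4100 13.5947 4.0482
65.3774 52.8669 37.9310 20.5078 7.1347 1.1407
70.8489 59.3991 45.7295 29.4100 12.2235 2.3463 0.0000
75.8564 65.3774 52.8669 37.9310 20.0996 4.8261 0.0000 0.0000
80.4394 70.8489 59.3991 45.7295 29.4100 9.9267 0.0000 0.0000 0.0000

params: Δt=0.11263 u=1.09264 d=0.91521 q=0.51097 e^(-rΔt)=0.99416
t_8 payoffs: 80.4394 70.8489 59.3991 45.7295 29.4100 9.9267 0.0000 0.0000 0.0000
t_7: node(7,0) S=54.0536 payoff=75.8564 vs cont=75.0978 → 75.8564 [stop]  node(7,1) S=64.5326 payoff=65.3774 vs cont=64.6188 → 65.3774 [stop]  node(7,2) S=77.0431 payoff=52.8669 vs cont=52.1083 → 52.8669 [stop]  node(7,3) S=91.9790 payoff=37.9310 vs cont=37.1724 → 37.9310 [stop]  node(7,4) S=109.8104 payoff=20.0996 vs cont=19.3410 → 20.0996 [stop]  node(7,5) S=131.0987 payoff=0.0000 vs cont=4.8261 → 4.8261 [wait]  node(7,6) S=156.5139 payoff=0.0000 vs cont=0.0000 → 0.0000 [wait]  node(7,7) S=186.8563 payoff=0.0000 vs cont=0.0000 → 0.0000 [wait]  ⇒ S*(7)=109.8104
t_6: node(6,0) S=59.0611 payoff=70.8489 vs cont=70.0903 → 70.8489 [stop]  node(6,1) S=70.5109 payoff=59.3991 vs cont=58.6405 → 59.3991 [stop]  node(6,2) S=84.1805 payoff=45.7295 vs cont=44.9709 → 45.7295 [stop]  node(6,3) S=100.5000 payoff=29.4100 vs cont=28.6514 → 29.4100 [stop]  node(6,4) S=119.9833 payoff=9.9267 vs cont=12.2235 → 12.2235 [wait]  node(6,5) S=143.2437 payoff=0.0000 vs cont=2.3463 → 2.3463 [wait]  node(6,6) S=171.0135 payoff=0.0000 vs cont=0.0000 → 0.0000 [wait]  ⇒ S*(6)=100.5000
t_5: node(5,0) S=64.5326 payoff=65.3774 vs cont=64.6188 → 65.3774 [stop]  node(5,1) S=77.0431 payoff=52.8669 vs cont=52.1083 → 52.8669 [stop]  node(5,2) S=91.9790 payoff=37.9310 vs cont=37.1724 → 37.9310 [stop]  node(5,3) S=109.8104 payoff=20.0996 vs cont=20.5078 → 20.5078 [wait]  node(5,4) S=131.0987 payoff=0.0000 vs cont=7.1347 → 7.1347 [wait]  node(5,5) S=156.5139 payoff=0.0000 vs cont=1.1407 → 1.1407 [wait]  ⇒ S*(5)=91.9790
t_4: node(4,0) S=70.5109 payoff=59.3991 vs cont=58.6405 → 59.3991 [stop]  node(4,1) S=84.1805 payoff=45.7295 vs cont=44.9709 → 45.7295 [stop]  node(4,2) S=100.5000 payoff=29.4100 vs cont=28.8587 → 29.4100 [stop]  node(4,3) S=119.9833 payoff=9.9267 vs cont=13.5947 → 13.5947 [wait]  node(4,4) S=143.2437 payoff=0.0000 vs cont=4.0482 → 4.0482 [wait]  ⇒ S*(4)=100.5000
t_3: node(3,0) S=77.0431 payoff=52.8669 vs cont=52.1083 → 52.8669 [stop]  node(3,1) S=91.9790 payoff=37.9310 vs cont=37.1724 → 37.9310 [stop]  node(3,2) S=109.8104 payoff=20.0996 vs cont=21.2043 → 21.2043 [wait]  node(3,3) S=131.0987 payoff=0.0000 vs cont=8.6658 → 8.6658 [wait]  ⇒ S*(3)=91.9790
t_2: node(2,0) S=84.1805 payoff=45.7295 vs cont=44.9709 → 45.7295 [stop]  node(2,1) S=100.5000 payoff=29.4100 vs cont=29.2126 → 29.4100 [stop]  node(2,2) S=119.9833 payoff=9.9267 vs cont=14.7111 → 14.7111 [wait]  ⇒ S*(2)=100.5000
t_1: node(1,0) S=91.9790 payoff=37.9310 vs cont=37.1724 → 37.9310 [stop]  node(1,1) S=109.8104 payoff=20.0996 vs cont=21.7714 → 21.7714 [wait]  ⇒ S*(1)=91.9790
t_0: node(0,0) S=100.5000 payoff=29.4100 vs cont=29.5007 → 29.5007 [wait]  ⇒ S*(0)=-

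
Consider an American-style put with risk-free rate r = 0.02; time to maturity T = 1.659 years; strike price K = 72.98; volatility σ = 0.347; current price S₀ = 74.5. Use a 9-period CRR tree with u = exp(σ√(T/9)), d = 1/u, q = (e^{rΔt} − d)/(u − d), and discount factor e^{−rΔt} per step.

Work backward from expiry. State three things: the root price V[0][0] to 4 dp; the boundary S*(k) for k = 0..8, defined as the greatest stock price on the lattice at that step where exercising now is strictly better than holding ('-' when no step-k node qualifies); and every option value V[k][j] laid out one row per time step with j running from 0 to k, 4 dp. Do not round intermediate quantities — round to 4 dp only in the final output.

price = 11.5415
boundary = - - - - 41.0534 35.3710 41.0534 47.6487 55.3035
tree:
11.5415
15.5611 7.1914
20.4073 10.3296 3.7813
25.9532 14.4405 5.8693 1.5045
31.9266 19.5573 8.9013 2.5661 0.3437
37.6090 25.5245 13.1186 4.3124 0.6573 0.0000
42.5048 31.9266 18.6518 7.1092 1.2570 0.0000 0.0000
46.7230 37.6090 25.3313 11.4194 2.4039 0.0000 0.0000 0.0000
50.3574 42.5048 31.9266 17.6765 4.5972 0.0000 0.0000 0.0000 0.0000
53.4887 46.7230 37.6090 25.3313 8.7919 0.0000 0.0000 0.0000 0.0000 0.0000

params: Δt=0.18433 u=1.16065 d=0.86159 q=0.47517 e^(-rΔt)=0.99632
t_9 payoffs: 53.4887 46.7230 37.6090 25.3313 8.7919 0.0000 0.0000 0.0000 0.0000 0.0000
t_8: node(8,0) S=22.6226 payoff=50.3574 vs cont=50.0888 → 50.3574 [stop]  node(8,1) S=30.4752 payoff=42.5048 vs cont=42.2363 → 42.5048 [stop]  node(8,2) S=41.0534 payoff=31.9266 vs cont=31.6580 → 31.9266 [stop]  node(8,3) S=55.3035 payoff=17.6765 vs cont=17.4079 → 17.6765 [stop]  node(8,4) S=74.5000 payoff=0.0000 vs cont=4.5972 → 4.5972 [wait]  node(8,5) S=100.3598 payoff=0.0000 vs cont=0.0000 → 0.0000 [wait]  node(8,6) S=135.1958 payoff=0.0000 vs cont=0.0000 → 0.0000 [wait]  node(8,7) S=182.1237 payoff=0.0000 vs cont=0.0000 → 0.0000 [wait]  node(8,8) S=245.3409 payoff=0.0000 vs cont=0.0000 → 0.0000 [wait]  ⇒ S*(8)=55.3035
t_7: node(7,0) S=26.2570 payoff=46.7230 vs cont=46.4545 → 46.7230 [stop]  node(7,1) S=35.3710 payoff=37.6090 vs cont=37.3404 → 37.6090 [stop]  node(7,2) S=47.6487 payoff=25.3313 vs cont=25.0627 → 25.3313 [stop]  node(7,3) S=64.1881 payoff=8.7919 vs cont=11.4194 → 11.4194 [wait]  node(7,4) S=86.4685 payoff=0.0000 vs cont=2.4039 → 2.4039 [wait]  node(7,5) S=116.4827 payoff=0.0000 vs cont=0.0000 → 0.0000 [wait]  node(7,6) S=156.9151 payoff=0.0000 vs cont=0.0000 → 0.0000 [wait]  node(7,7) S=211.3821 payoff=0.0000 vs cont=0.0000 → 0.0000 [wait]  ⇒ S*(7)=47.6487
t_6: node(6,0) S=30.4752 payoff=42.5048 vs cont=42.2363 → 42.5048 [stop]  node(6,1) S=41.0534 payoff=31.9266 vs cont=31.6580 → 31.9266 [stop]  node(6,2) S=55.3035 payoff=17.6765 vs cont=18.6518 → 18.6518 [wait]  node(6,3) S=74.5000 payoff=0.0000 vs cont=7.1092 → 7.1092 [wait]  node(6,4) S=100.3598 payoff=0.0000 vs cont=1.2570 → 1.2570 [wait]  node(6,5) S=135.1958 payoff=0.0000 vs cont=0.0000 → 0.0000 [wait]  node(6,6) S=182.1237 payoff=0.0000 vs cont=0.0000 → 0.0000 [wait]  ⇒ S*(6)=41.0534
t_5: node(5,0) S=35.3710 payoff=37.6090 vs cont=37.3404 → 37.6090 [stop]  node(5,1) S=47.6487 payoff=25.3313 vs cont=25.5245 → 25.5245 [wait]  node(5,2) S=64.1881 payoff=8.7919 vs cont=13.1186 → 13.1186 [wait]  node(5,3) S=86.4685 payoff=0.0000 vs cont=4.3124 → 4.3124 [wait]  node(5,4) S=116.4827 payoff=0.0000 vs cont=0.6573 → 0.6573 [wait]  node(5,5) S=156.9151 payoff=0.0000 vs cont=0.0000 → 0.0000 [wait]  ⇒ S*(5)=35.3710
t_4: node(4,0) S=41.0534 payoff=31.9266 vs cont=31.7495 → 31.9266 [stop]  node(4,1) S=55.3035 payoff=17.6765 vs cont=19.5573 → 19.5573 [wait]  node(4,2) S=74.5000 payoff=0.0000 vs cont=8.9013 → 8.9013 [wait]  node(4,3) S=100.3598 payoff=0.0000 vs cont=2.5661 → 2.5661 [wait]  node(4,4) S=135.1958 payoff=0.0000 vs cont=0.3437 → 0.3437 [wait]  ⇒ S*(4)=41.0534
t_3: node(3,0) S=47.6487 payoff=25.3313 vs cont=25.9532 → 25.9532 [wait]  node(3,1) S=64.1881 payoff=8.7919 vs cont=14.4405 → 14.4405 [wait]  node(3,2) S=86.4685 payoff=0.0000 vs cont=5.8693 → 5.8693 [wait]  node(3,3) S=116.4827 payoff=0.0000 vs cont=1.5045 → 1.5045 [wait]  ⇒ S*(3)=-
t_2: node(2,0) S=55.3035 payoff=17.6765 vs cont=20.4073 → 20.4073 [wait]  node(2,1) S=74.5000 payoff=0.0000 vs cont=10.3296 → 10.3296 [wait]  node(2,2) S=100.3598 payoff=0.0000 vs cont=3.7813 → 3.7813 [wait]  ⇒ S*(2)=-
t_1: node(1,0) S=64.1881 payoff=8.7919 vs cont=15.5611 → 15.5611 [wait]  node(1,1) S=86.4685 payoff=0.0000 vs cont=7.1914 → 7.1914 [wait]  ⇒ S*(1)=-
t_0: node(0,0) S=74.5000 payoff=0.0000 vs cont=11.5415 → 11.5415 [wait]  ⇒ S*(0)=-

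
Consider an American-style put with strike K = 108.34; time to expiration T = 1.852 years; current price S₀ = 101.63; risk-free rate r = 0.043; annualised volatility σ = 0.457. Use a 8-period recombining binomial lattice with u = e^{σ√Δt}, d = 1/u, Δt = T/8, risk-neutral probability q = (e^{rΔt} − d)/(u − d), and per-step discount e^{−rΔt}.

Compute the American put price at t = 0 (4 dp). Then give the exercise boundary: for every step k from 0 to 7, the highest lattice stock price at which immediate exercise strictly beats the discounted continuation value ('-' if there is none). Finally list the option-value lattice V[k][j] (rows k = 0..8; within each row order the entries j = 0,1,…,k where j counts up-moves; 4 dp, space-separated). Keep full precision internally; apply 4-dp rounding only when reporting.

price = 25.2242
boundary = - - - 52.5460 42.1741 52.5460 65.4687 81.5695
tree:
25.2242
33.9140 15.8782
44.2392 22.8934 8.2374
55.7940 32.0408 12.9770 3.0218
66.1659 43.2391 19.9868 5.2802 0.5172
74.4905 55.7940 29.8814 9.1582 0.9816 0.0000
81.1720 66.1659 42.8713 15.7433 1.8629 0.0000 0.0000
86.5346 74.4905 55.7940 26.7705 3.5356 0.0000 0.0000 0.0000
90.8387 81.1720 66.1659 42.8713 6.7100 0.0000 0.0000 0.0000 0.0000

Δt=0.23150  u=1.24593  d=0.80261  q=0.46782  discount=0.99009
step 8 (expiry): payoffs max(K−S,0) = 90.8387 81.1720 66.1659 42.8713 6.7100 0.0000 0.0000 0.0000 0.0000
step 7: (k=7,j=0): S=21.8054, (K−S)⁺=86.5346, hold=85.4615 ⇒ V=86.5346 exercise | (k=7,j=1): S=33.8495, (K−S)⁺=74.4905, hold=73.4174 ⇒ V=74.4905 exercise | (k=7,j=2): S=52.5460, (K−S)⁺=55.7940, hold=54.7208 ⇒ V=55.7940 exercise | (k=7,j=3): S=81.5695, (K−S)⁺=26.7705, hold=25.6974 ⇒ V=26.7705 exercise | (k=7,j=4): S=126.6240, (K−S)⁺=0.0000, hold=3.5356 ⇒ V=3.5356 continue | (k=7,j=5): S=196.5640, (K−S)⁺=0.0000, hold=0.0000 ⇒ V=0.0000 continue | (k=7,j=6): S=305.1349, (K−S)⁺=0.0000, hold=0.0000 ⇒ V=0.0000 continue | (k=7,j=7): S=473.6743, (K−S)⁺=0.0000, hold=0.0000 ⇒ V=0.0000 continue  boundary S*=81.5695
step 6: (k=6,j=0): S=27.1680, (K−S)⁺=81.1720, hold=80.0989 ⇒ V=81.1720 exercise | (k=6,j=1): S=42.1741, (K−S)⁺=66.1659, hold=65.0928 ⇒ V=66.1659 exercise | (k=6,j=2): S=65.4687, (K−S)⁺=42.8713, hold=41.7981 ⇒ V=42.8713 exercise | (k=6,j=3): S=101.6300, (K−S)⁺=6.7100, hold=15.7433 ⇒ V=15.7433 continue | (k=6,j=4): S=157.7647, (K−S)⁺=0.0000, hold=1.8629 ⇒ V=1.8629 continue | (k=6,j=5): S=244.9051, (K−S)⁺=0.0000, hold=0.0000 ⇒ V=0.0000 continue | (k=6,j=6): S=380.1770, (K−S)⁺=0.0000, hold=0.0000 ⇒ V=0.0000 continue  boundary S*=65.4687
step 5: (k=5,j=0): S=33.8495, (K−S)⁺=74.4905, hold=73.4174 ⇒ V=74.4905 exercise | (k=5,j=1): S=52.5460, (K−S)⁺=55.7940, hold=54.7208 ⇒ V=55.7940 exercise | (k=5,j=2): S=81.5695, (K−S)⁺=26.7705, hold=29.8814 ⇒ V=29.8814 continue | (k=5,j=3): S=126.6240, (K−S)⁺=0.0000, hold=9.1582 ⇒ V=9.1582 continue | (k=5,j=4): S=196.5640, (K−S)⁺=0.0000, hold=0.9816 ⇒ V=0.9816 continue | (k=5,j=5): S=305.1349, (K−S)⁺=0.0000, hold=0.0000 ⇒ V=0.0000 continue  boundary S*=52.5460
step 4: (k=4,j=0): S=42.1741, (K−S)⁺=66.1659, hold=65.0928 ⇒ V=66.1659 exercise | (k=4,j=1): S=65.4687, (K−S)⁺=42.8713, hold=43.2391 ⇒ V=43.2391 continue | (k=4,j=2): S=101.6300, (K−S)⁺=6.7100, hold=19.9868 ⇒ V=19.9868 continue | (k=4,j=3): S=157.7647, (K−S)⁺=0.0000, hold=5.2802 ⇒ V=5.2802 continue | (k=4,j=4): S=244.9051, (K−S)⁺=0.0000, hold=0.5172 ⇒ V=0.5172 continue  boundary S*=42.1741
step 3: (k=3,j=0): S=52.5460, (K−S)⁺=55.7940, hold=54.8912 ⇒ V=55.7940 exercise | (k=3,j=1): S=81.5695, (K−S)⁺=26.7705, hold=32.0408 ⇒ V=32.0408 continue | (k=3,j=2): S=126.6240, (K−S)⁺=0.0000, hold=12.9770 ⇒ V=12.9770 continue | (k=3,j=3): S=196.5640, (K−S)⁺=0.0000, hold=3.0218 ⇒ V=3.0218 continue  boundary S*=52.5460
step 2: (k=2,j=0): S=65.4687, (K−S)⁺=42.8713, hold=44.2392 ⇒ V=44.2392 continue | (k=2,j=1): S=101.6300, (K−S)⁺=6.7100, hold=22.8934 ⇒ V=22.8934 continue | (k=2,j=2): S=157.7647, (K−S)⁺=0.0000, hold=8.2374 ⇒ V=8.2374 continue  boundary S*=-
step 1: (k=1,j=0): S=81.5695, (K−S)⁺=26.7705, hold=33.9140 ⇒ V=33.9140 continue | (k=1,j=1): S=126.6240, (K−S)⁺=0.0000, hold=15.8782 ⇒ V=15.8782 continue  boundary S*=-
step 0: (k=0,j=0): S=101.6300, (K−S)⁺=6.7100, hold=25.2242 ⇒ V=25.2242 continue  boundary S*=-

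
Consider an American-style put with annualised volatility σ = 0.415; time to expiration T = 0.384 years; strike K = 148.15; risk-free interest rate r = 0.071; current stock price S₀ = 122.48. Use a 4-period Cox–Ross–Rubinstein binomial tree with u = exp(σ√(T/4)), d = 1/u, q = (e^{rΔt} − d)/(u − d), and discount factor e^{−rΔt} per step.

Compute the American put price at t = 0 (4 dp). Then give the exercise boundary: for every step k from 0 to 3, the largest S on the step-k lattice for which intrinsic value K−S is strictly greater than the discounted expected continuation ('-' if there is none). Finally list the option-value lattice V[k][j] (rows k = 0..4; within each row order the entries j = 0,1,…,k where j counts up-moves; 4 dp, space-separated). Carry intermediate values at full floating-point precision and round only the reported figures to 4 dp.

params: Δt=0.09600 u=1.13722 d=0.87934 q=0.49442 e^(-rΔt)=0.99321
t_4 payoffs: 74.9192 53.4436 25.6700 0.0000 0.0000
t_3: node(3,0) S=83.2792 payoff=64.8708 vs cont=63.8645 → 64.8708 [stop]  node(3,1) S=107.7016 payoff=40.4484 vs cont=39.4420 → 40.4484 [stop]  node(3,2) S=139.2862 payoff=8.8638 vs cont=12.8901 → 12.8901 [wait]  node(3,3) S=180.1333 payoff=0.0000 vs cont=0.0000 → 0.0000 [wait]  ⇒ S*(3)=107.7016
t_2: node(2,0) S=94.7064 payoff=53.4436 vs cont=52.4372 → 53.4436 [stop]  node(2,1) S=122.4800 payoff=25.6700 vs cont=26.6408 → 26.6408 [wait]  node(2,2) S=158.3985 payoff=0.0000 vs cont=6.4727 → 6.4727 [wait]  ⇒ S*(2)=94.7064
t_1: node(1,0) S=107.7016 payoff=40.4484 vs cont=39.9187 → 40.4484 [stop]  node(1,1) S=139.2862 payoff=8.8638 vs cont=16.5560 → 16.5560 [wait]  ⇒ S*(1)=107.7016
t_0: node(0,0) S=122.4800 payoff=25.6700 vs cont=28.4410 → 28.4410 [wait]  ⇒ S*(0)=-

price = 28.4410
boundary = - 107.7016 94.7064 107.7016
tree:
28.4410
40.4484 16.5560
53.4436 26.6408 6.4727
64.8708 40.4484 12.8901 0.0000
74.9192 53.4436 25.6700 0.0000 0.0000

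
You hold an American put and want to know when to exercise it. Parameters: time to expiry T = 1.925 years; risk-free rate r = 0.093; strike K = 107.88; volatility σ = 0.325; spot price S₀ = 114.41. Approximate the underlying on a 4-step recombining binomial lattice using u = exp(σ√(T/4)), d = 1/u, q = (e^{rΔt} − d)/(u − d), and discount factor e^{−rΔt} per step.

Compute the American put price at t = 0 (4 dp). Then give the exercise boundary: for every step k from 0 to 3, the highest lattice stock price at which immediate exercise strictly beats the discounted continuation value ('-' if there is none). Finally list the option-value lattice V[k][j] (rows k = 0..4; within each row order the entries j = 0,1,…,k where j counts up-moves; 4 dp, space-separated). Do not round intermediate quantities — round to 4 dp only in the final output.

price = 9.9105
boundary = - - 72.8840 91.3163
tree:
9.9105
18.9984 3.1420
34.9960 7.2141 0.0000
49.7077 16.5637 0.0000 0.0000
61.4498 34.9960 0.0000 0.0000 0.0000

Δt=0.48125  u=1.25290  d=0.79815  q=0.54453  discount=0.95623
step 4 (expiry): payoffs max(K−S,0) = 61.4498 34.9960 0.0000 0.0000 0.0000
step 3: (k=3,j=0): S=58.1723, (K−S)⁺=49.7077, hold=44.9858 ⇒ V=49.7077 exercise | (k=3,j=1): S=91.3163, (K−S)⁺=16.5637, hold=15.2420 ⇒ V=16.5637 exercise | (k=3,j=2): S=143.3441, (K−S)⁺=0.0000, hold=0.0000 ⇒ V=0.0000 continue | (k=3,j=3): S=225.0150, (K−S)⁺=0.0000, hold=0.0000 ⇒ V=0.0000 continue  boundary S*=91.3163
step 2: (k=2,j=0): S=72.8840, (K−S)⁺=34.9960, hold=30.2741 ⇒ V=34.9960 exercise | (k=2,j=1): S=114.4100, (K−S)⁺=0.0000, hold=7.2141 ⇒ V=7.2141 continue | (k=2,j=2): S=179.5956, (K−S)⁺=0.0000, hold=0.0000 ⇒ V=0.0000 continue  boundary S*=72.8840
step 1: (k=1,j=0): S=91.3163, (K−S)⁺=16.5637, hold=18.9984 ⇒ V=18.9984 continue | (k=1,j=1): S=143.3441, (K−S)⁺=0.0000, hold=3.1420 ⇒ V=3.1420 continue  boundary S*=-
step 0: (k=0,j=0): S=114.4100, (K−S)⁺=0.0000, hold=9.9105 ⇒ V=9.9105 continue  boundary S*=-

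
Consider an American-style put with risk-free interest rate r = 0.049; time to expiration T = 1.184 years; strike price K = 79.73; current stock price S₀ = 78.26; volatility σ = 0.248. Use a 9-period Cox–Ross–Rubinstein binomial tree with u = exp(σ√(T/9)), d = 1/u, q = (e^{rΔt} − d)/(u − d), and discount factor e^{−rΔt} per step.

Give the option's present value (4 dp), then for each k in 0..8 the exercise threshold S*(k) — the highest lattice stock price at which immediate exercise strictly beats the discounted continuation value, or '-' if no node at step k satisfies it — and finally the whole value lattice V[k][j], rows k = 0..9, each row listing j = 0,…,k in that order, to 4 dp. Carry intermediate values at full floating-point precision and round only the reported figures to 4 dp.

Δt=0.13156  u=1.09412  d=0.91398  q=0.51343  discount=0.99357
step 9 (expiry): payoffs max(K−S,0) = 44.9001 38.0351 29.8170 19.9791 8.2022 0.0000 0.0000 0.0000 0.0000 0.0000
step 8: (k=8,j=0): S=38.1081, (K−S)⁺=41.6219, hold=41.1095 ⇒ V=41.6219 exercise | (k=8,j=1): S=45.6193, (K−S)⁺=34.1107, hold=33.5984 ⇒ V=34.1107 exercise | (k=8,j=2): S=54.6108, (K−S)⁺=25.1192, hold=24.6069 ⇒ V=25.1192 exercise | (k=8,j=3): S=65.3746, (K−S)⁺=14.3554, hold=13.8431 ⇒ V=14.3554 exercise | (k=8,j=4): S=78.2600, (K−S)⁺=1.4700, hold=3.9654 ⇒ V=3.9654 continue | (k=8,j=5): S=93.6851, (K−S)⁺=0.0000, hold=0.0000 ⇒ V=0.0000 continue | (k=8,j=6): S=112.1504, (K−S)⁺=0.0000, hold=0.0000 ⇒ V=0.0000 continue | (k=8,j=7): S=134.2553, (K−S)⁺=0.0000, hold=0.0000 ⇒ V=0.0000 continue | (k=8,j=8): S=160.7170, (K−S)⁺=0.0000, hold=0.0000 ⇒ V=0.0000 continue  boundary S*=65.3746
step 7: (k=7,j=0): S=41.6949, (K−S)⁺=38.0351, hold=37.5228 ⇒ V=38.0351 exercise | (k=7,j=1): S=49.9130, (K−S)⁺=29.8170, hold=29.3047 ⇒ V=29.8170 exercise | (k=7,j=2): S=59.7509, (K−S)⁺=19.9791, hold=19.4668 ⇒ V=19.9791 exercise | (k=7,j=3): S=71.5278, (K−S)⁺=8.2022, hold=8.9629 ⇒ V=8.9629 continue | (k=7,j=4): S=85.6259, (K−S)⁺=0.0000, hold=1.9170 ⇒ V=1.9170 continue | (k=7,j=5): S=102.5028, (K−S)⁺=0.0000, hold=0.0000 ⇒ V=0.0000 continue | (k=7,j=6): S=122.7061, (K−S)⁺=0.0000, hold=0.0000 ⇒ V=0.0000 continue | (k=7,j=7): S=146.8915, (K−S)⁺=0.0000, hold=0.0000 ⇒ V=0.0000 continue  boundary S*=59.7509
step 6: (k=6,j=0): S=45.6193, (K−S)⁺=34.1107, hold=33.5984 ⇒ V=34.1107 exercise | (k=6,j=1): S=54.6108, (K−S)⁺=25.1192, hold=24.6069 ⇒ V=25.1192 exercise | (k=6,j=2): S=65.3746, (K−S)⁺=14.3554, hold=14.2311 ⇒ V=14.3554 exercise | (k=6,j=3): S=78.2600, (K−S)⁺=1.4700, hold=5.3110 ⇒ V=5.3110 continue | (k=6,j=4): S=93.6851, (K−S)⁺=0.0000, hold=0.9268 ⇒ V=0.9268 continue | (k=6,j=5): S=112.1504, (K−S)⁺=0.0000, hold=0.0000 ⇒ V=0.0000 continue | (k=6,j=6): S=134.2553, (K−S)⁺=0.0000, hold=0.0000 ⇒ V=0.0000 continue  boundary S*=65.3746
step 5: (k=5,j=0): S=49.9130, (K−S)⁺=29.8170, hold=29.3047 ⇒ V=29.8170 exercise | (k=5,j=1): S=59.7509, (K−S)⁺=19.9791, hold=19.4668 ⇒ V=19.9791 exercise | (k=5,j=2): S=71.5278, (K−S)⁺=8.2022, hold=9.6493 ⇒ V=9.6493 continue | (k=5,j=3): S=85.6259, (K−S)⁺=0.0000, hold=3.0404 ⇒ V=3.0404 continue | (k=5,j=4): S=102.5028, (K−S)⁺=0.0000, hold=0.4481 ⇒ V=0.4481 continue | (k=5,j=5): S=122.7061, (K−S)⁺=0.0000, hold=0.0000 ⇒ V=0.0000 continue  boundary S*=59.7509
step 4: (k=4,j=0): S=54.6108, (K−S)⁺=25.1192, hold=24.6069 ⇒ V=25.1192 exercise | (k=4,j=1): S=65.3746, (K−S)⁺=14.3554, hold=14.5813 ⇒ V=14.5813 continue | (k=4,j=2): S=78.2600, (K−S)⁺=1.4700, hold=6.2159 ⇒ V=6.2159 continue | (k=4,j=3): S=93.6851, (K−S)⁺=0.0000, hold=1.6984 ⇒ V=1.6984 continue | (k=4,j=4): S=112.1504, (K−S)⁺=0.0000, hold=0.2166 ⇒ V=0.2166 continue  boundary S*=54.6108
step 3: (k=3,j=0): S=59.7509, (K−S)⁺=19.9791, hold=19.5821 ⇒ V=19.9791 exercise | (k=3,j=1): S=71.5278, (K−S)⁺=8.2022, hold=10.2202 ⇒ V=10.2202 continue | (k=3,j=2): S=85.6259, (K−S)⁺=0.0000, hold=3.8715 ⇒ V=3.8715 continue | (k=3,j=3): S=102.5028, (K−S)⁺=0.0000, hold=0.9316 ⇒ V=0.9316 continue  boundary S*=59.7509
step 2: (k=2,j=0): S=65.3746, (K−S)⁺=14.3554, hold=14.8725 ⇒ V=14.8725 continue | (k=2,j=1): S=78.2600, (K−S)⁺=1.4700, hold=6.9159 ⇒ V=6.9159 continue | (k=2,j=2): S=93.6851, (K−S)⁺=0.0000, hold=2.3469 ⇒ V=2.3469 continue  boundary S*=-
step 1: (k=1,j=0): S=71.5278, (K−S)⁺=8.2022, hold=10.7180 ⇒ V=10.7180 continue | (k=1,j=1): S=85.6259, (K−S)⁺=0.0000, hold=4.5407 ⇒ V=4.5407 continue  boundary S*=-
step 0: (k=0,j=0): S=78.2600, (K−S)⁺=1.4700, hold=7.4979 ⇒ V=7.4979 continue  boundary S*=-

price = 7.4979
boundary = - - - 59.7509 54.6108 59.7509 65.3746 59.7509 65.3746
tree:
7.4979
10.7180 4.5407
14.8725 6.9159 2.3469
19.9791 10.2202 3.8715 0.9316
25.1192 14.5813 6.2159 1.6984 0.2166
29.8170 19.9791 9.6493 3.0404 0.4481 0.0000
34.1107 25.1192 14.3554 5.3110 0.9268 0.0000 0.0000
38.0351 29.8170 19.9791 8.9629 1.9170 0.0000 0.0000 0.0000
41.6219 34.1107 25.1192 14.3554 3.9654 0.0000 0.0000 0.0000 0.0000
44.9001 38.0351 29.8170 19.9791 8.2022 0.0000 0.0000 0.0000 0.0000 0.0000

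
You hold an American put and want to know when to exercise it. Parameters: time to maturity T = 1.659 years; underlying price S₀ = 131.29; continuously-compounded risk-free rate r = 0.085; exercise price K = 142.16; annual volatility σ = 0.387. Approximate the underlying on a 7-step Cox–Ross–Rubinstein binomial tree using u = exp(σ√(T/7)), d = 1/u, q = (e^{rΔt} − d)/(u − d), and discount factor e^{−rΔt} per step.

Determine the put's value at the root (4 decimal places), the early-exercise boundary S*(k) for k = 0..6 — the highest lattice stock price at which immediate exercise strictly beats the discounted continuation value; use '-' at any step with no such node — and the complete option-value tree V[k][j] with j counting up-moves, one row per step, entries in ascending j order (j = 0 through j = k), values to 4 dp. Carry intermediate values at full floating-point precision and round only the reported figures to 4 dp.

params: Δt=0.23700 u=1.20732 d=0.82828 q=0.50673 e^(-rΔt)=0.98006
t_7 payoffs: 107.0461 90.9774 67.5553 33.4149 0.0000 0.0000 0.0000 0.0000
t_6: node(6,0) S=42.3936 payoff=99.7664 vs cont=96.9312 → 99.7664 [stop]  node(6,1) S=61.7937 payoff=80.3663 vs cont=77.5311 → 80.3663 [stop]  node(6,2) S=90.0716 payoff=52.0884 vs cont=49.2532 → 52.0884 [stop]  node(6,3) S=131.2900 payoff=10.8700 vs cont=16.1540 → 16.1540 [wait]  node(6,4) S=191.3707 payoff=0.0000 vs cont=0.0000 → 0.0000 [wait]  node(6,5) S=278.9454 payoff=0.0000 vs cont=0.0000 → 0.0000 [wait]  node(6,6) S=406.5958 payoff=0.0000 vs cont=0.0000 → 0.0000 [wait]  ⇒ S*(6)=90.0716
t_5: node(5,0) S=51.1826 payoff=90.9774 vs cont=88.1423 → 90.9774 [stop]  node(5,1) S=74.6047 payoff=67.5553 vs cont=64.7202 → 67.5553 [stop]  node(5,2) S=108.7451 payoff=33.4149 vs cont=33.2039 → 33.4149 [stop]  node(5,3) S=158.5089 payoff=0.0000 vs cont=7.8094 → 7.8094 [wait]  node(5,4) S=231.0454 payoff=0.0000 vs cont=0.0000 → 0.0000 [wait]  node(5,5) S=336.7759 payoff=0.0000 vs cont=0.0000 → 0.0000 [wait]  ⇒ S*(5)=108.7451
t_4: node(4,0) S=61.7937 payoff=80.3663 vs cont=77.5311 → 80.3663 [stop]  node(4,1) S=90.0716 payoff=52.0884 vs cont=49.2532 → 52.0884 [stop]  node(4,2) S=131.2900 payoff=10.8700 vs cont=20.0323 → 20.0323 [wait]  node(4,3) S=191.3707 payoff=0.0000 vs cont=3.7754 → 3.7754 [wait]  node(4,4) S=278.9454 payoff=0.0000 vs cont=0.0000 → 0.0000 [wait]  ⇒ S*(4)=90.0716
t_3: node(3,0) S=74.6047 payoff=67.5553 vs cont=64.7202 → 67.5553 [stop]  node(3,1) S=108.7451 payoff=33.4149 vs cont=35.1299 → 35.1299 [wait]  node(3,2) S=158.5089 payoff=0.0000 vs cont=11.5593 → 11.5593 [wait]  node(3,3) S=231.0454 payoff=0.0000 vs cont=1.8252 → 1.8252 [wait]  ⇒ S*(3)=74.6047
t_2: node(2,0) S=90.0716 payoff=52.0884 vs cont=50.1050 → 52.0884 [stop]  node(2,1) S=131.2900 payoff=10.8700 vs cont=22.7237 → 22.7237 [wait]  node(2,2) S=191.3707 payoff=0.0000 vs cont=6.4946 → 6.4946 [wait]  ⇒ S*(2)=90.0716
t_1: node(1,0) S=108.7451 payoff=33.4149 vs cont=36.4665 → 36.4665 [wait]  node(1,1) S=158.5089 payoff=0.0000 vs cont=14.2108 → 14.2108 [wait]  ⇒ S*(1)=-
t_0: node(0,0) S=131.2900 payoff=10.8700 vs cont=24.6866 → 24.6866 [wait]  ⇒ S*(0)=-

price = 24.6866
boundary = - - 90.0716 74.6047 90.0716 108.7451 90.0716
tree:
24.6866
36.4665 14.2108
52.0884 22.7237 6.4946
67.5553 35.1299 11.5593 1.8252
80.3663 52.0884 20.0323 3.7754 0.0000
90.9774 67.5553 33.4149 7.8094 0.0000 0.0000
99.7664 80.3663 52.0884 16.1540 0.0000 0.0000 0.0000
107.0461 90.9774 67.5553 33.4149 0.0000 0.0000 0.0000 0.0000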